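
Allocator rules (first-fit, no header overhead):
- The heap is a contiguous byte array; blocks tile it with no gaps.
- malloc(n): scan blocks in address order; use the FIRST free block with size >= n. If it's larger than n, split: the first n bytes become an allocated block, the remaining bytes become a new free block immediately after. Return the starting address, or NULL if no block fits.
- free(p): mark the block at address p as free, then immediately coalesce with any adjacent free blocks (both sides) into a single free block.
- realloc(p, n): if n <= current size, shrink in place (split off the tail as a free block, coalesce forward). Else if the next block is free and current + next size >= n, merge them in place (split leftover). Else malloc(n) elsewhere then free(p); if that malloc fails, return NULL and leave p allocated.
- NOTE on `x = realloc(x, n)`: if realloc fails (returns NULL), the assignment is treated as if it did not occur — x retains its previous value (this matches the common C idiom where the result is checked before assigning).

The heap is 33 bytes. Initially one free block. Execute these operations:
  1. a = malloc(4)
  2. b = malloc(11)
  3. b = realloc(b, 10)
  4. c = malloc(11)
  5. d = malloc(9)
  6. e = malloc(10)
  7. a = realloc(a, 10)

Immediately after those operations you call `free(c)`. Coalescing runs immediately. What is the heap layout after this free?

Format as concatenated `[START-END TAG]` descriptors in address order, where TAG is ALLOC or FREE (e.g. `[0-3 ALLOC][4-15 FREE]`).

Answer: [0-3 ALLOC][4-13 ALLOC][14-32 FREE]

Derivation:
Op 1: a = malloc(4) -> a = 0; heap: [0-3 ALLOC][4-32 FREE]
Op 2: b = malloc(11) -> b = 4; heap: [0-3 ALLOC][4-14 ALLOC][15-32 FREE]
Op 3: b = realloc(b, 10) -> b = 4; heap: [0-3 ALLOC][4-13 ALLOC][14-32 FREE]
Op 4: c = malloc(11) -> c = 14; heap: [0-3 ALLOC][4-13 ALLOC][14-24 ALLOC][25-32 FREE]
Op 5: d = malloc(9) -> d = NULL; heap: [0-3 ALLOC][4-13 ALLOC][14-24 ALLOC][25-32 FREE]
Op 6: e = malloc(10) -> e = NULL; heap: [0-3 ALLOC][4-13 ALLOC][14-24 ALLOC][25-32 FREE]
Op 7: a = realloc(a, 10) -> NULL (a unchanged); heap: [0-3 ALLOC][4-13 ALLOC][14-24 ALLOC][25-32 FREE]
free(c): c = 14 -> block [14-24 ALLOC]; mark free, coalesce with adjacent free neighbors -> [0-3 ALLOC][4-13 ALLOC][14-32 FREE]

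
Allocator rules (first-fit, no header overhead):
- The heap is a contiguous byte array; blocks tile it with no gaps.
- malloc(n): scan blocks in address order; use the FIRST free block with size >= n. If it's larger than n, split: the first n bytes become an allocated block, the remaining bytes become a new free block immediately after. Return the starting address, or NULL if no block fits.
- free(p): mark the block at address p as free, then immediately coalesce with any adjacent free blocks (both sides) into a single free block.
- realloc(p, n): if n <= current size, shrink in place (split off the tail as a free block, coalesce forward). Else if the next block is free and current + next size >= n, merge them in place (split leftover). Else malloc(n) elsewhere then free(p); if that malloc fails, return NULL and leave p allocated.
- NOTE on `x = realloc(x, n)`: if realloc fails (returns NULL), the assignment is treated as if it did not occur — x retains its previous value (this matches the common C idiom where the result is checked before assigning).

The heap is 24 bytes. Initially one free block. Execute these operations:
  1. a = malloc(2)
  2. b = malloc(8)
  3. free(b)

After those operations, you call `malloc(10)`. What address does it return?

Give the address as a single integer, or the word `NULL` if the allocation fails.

Answer: 2

Derivation:
Op 1: a = malloc(2) -> a = 0; heap: [0-1 ALLOC][2-23 FREE]
Op 2: b = malloc(8) -> b = 2; heap: [0-1 ALLOC][2-9 ALLOC][10-23 FREE]
Op 3: free(b) -> (freed b); heap: [0-1 ALLOC][2-23 FREE]
malloc(10): first-fit scan over [0-1 ALLOC][2-23 FREE] -> 2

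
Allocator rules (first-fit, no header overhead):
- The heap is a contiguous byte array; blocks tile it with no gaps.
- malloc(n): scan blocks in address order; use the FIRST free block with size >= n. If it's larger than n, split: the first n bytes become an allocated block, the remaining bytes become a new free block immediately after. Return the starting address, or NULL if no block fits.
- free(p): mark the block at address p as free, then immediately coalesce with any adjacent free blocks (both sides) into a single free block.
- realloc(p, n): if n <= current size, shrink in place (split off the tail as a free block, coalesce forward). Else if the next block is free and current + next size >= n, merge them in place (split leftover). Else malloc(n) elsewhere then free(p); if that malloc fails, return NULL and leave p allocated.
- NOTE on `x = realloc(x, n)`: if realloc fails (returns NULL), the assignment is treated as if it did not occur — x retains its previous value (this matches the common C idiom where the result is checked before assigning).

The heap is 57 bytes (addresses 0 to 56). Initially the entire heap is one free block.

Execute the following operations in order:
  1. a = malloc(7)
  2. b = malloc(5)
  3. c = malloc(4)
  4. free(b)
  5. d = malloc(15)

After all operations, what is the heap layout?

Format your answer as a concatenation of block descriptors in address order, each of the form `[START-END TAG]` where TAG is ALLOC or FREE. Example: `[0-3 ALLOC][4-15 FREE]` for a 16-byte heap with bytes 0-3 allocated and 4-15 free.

Answer: [0-6 ALLOC][7-11 FREE][12-15 ALLOC][16-30 ALLOC][31-56 FREE]

Derivation:
Op 1: a = malloc(7) -> a = 0; heap: [0-6 ALLOC][7-56 FREE]
Op 2: b = malloc(5) -> b = 7; heap: [0-6 ALLOC][7-11 ALLOC][12-56 FREE]
Op 3: c = malloc(4) -> c = 12; heap: [0-6 ALLOC][7-11 ALLOC][12-15 ALLOC][16-56 FREE]
Op 4: free(b) -> (freed b); heap: [0-6 ALLOC][7-11 FREE][12-15 ALLOC][16-56 FREE]
Op 5: d = malloc(15) -> d = 16; heap: [0-6 ALLOC][7-11 FREE][12-15 ALLOC][16-30 ALLOC][31-56 FREE]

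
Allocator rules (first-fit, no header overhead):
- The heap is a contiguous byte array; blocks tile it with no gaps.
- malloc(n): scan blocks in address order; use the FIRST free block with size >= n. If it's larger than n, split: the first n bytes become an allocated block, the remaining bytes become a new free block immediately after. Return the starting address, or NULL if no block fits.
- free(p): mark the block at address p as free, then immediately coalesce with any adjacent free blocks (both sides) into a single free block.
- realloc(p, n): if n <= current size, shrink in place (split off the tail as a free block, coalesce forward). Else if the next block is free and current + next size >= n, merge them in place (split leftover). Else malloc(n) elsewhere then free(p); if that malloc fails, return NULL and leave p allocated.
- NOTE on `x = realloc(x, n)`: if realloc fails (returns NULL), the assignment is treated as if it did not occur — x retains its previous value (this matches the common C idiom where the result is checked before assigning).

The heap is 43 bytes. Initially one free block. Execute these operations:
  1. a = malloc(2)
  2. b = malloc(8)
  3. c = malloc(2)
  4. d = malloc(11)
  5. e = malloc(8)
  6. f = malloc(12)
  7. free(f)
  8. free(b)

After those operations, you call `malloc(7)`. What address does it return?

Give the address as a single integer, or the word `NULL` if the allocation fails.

Op 1: a = malloc(2) -> a = 0; heap: [0-1 ALLOC][2-42 FREE]
Op 2: b = malloc(8) -> b = 2; heap: [0-1 ALLOC][2-9 ALLOC][10-42 FREE]
Op 3: c = malloc(2) -> c = 10; heap: [0-1 ALLOC][2-9 ALLOC][10-11 ALLOC][12-42 FREE]
Op 4: d = malloc(11) -> d = 12; heap: [0-1 ALLOC][2-9 ALLOC][10-11 ALLOC][12-22 ALLOC][23-42 FREE]
Op 5: e = malloc(8) -> e = 23; heap: [0-1 ALLOC][2-9 ALLOC][10-11 ALLOC][12-22 ALLOC][23-30 ALLOC][31-42 FREE]
Op 6: f = malloc(12) -> f = 31; heap: [0-1 ALLOC][2-9 ALLOC][10-11 ALLOC][12-22 ALLOC][23-30 ALLOC][31-42 ALLOC]
Op 7: free(f) -> (freed f); heap: [0-1 ALLOC][2-9 ALLOC][10-11 ALLOC][12-22 ALLOC][23-30 ALLOC][31-42 FREE]
Op 8: free(b) -> (freed b); heap: [0-1 ALLOC][2-9 FREE][10-11 ALLOC][12-22 ALLOC][23-30 ALLOC][31-42 FREE]
malloc(7): first-fit scan over [0-1 ALLOC][2-9 FREE][10-11 ALLOC][12-22 ALLOC][23-30 ALLOC][31-42 FREE] -> 2

Answer: 2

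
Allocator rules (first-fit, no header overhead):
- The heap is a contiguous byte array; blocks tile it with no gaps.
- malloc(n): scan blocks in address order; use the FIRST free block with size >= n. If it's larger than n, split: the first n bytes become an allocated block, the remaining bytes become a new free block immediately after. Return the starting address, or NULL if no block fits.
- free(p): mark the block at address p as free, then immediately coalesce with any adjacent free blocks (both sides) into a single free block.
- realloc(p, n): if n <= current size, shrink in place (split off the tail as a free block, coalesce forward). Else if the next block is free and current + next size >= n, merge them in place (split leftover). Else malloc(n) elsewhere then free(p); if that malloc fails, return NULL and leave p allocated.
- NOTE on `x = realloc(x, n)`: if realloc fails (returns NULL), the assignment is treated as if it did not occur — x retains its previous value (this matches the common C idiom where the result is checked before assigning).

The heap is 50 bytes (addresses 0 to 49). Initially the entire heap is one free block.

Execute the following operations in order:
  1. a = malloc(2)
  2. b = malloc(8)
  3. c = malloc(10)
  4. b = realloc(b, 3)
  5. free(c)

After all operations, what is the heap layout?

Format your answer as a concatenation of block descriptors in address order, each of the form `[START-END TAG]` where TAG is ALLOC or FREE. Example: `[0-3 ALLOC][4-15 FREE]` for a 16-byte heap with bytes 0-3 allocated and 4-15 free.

Answer: [0-1 ALLOC][2-4 ALLOC][5-49 FREE]

Derivation:
Op 1: a = malloc(2) -> a = 0; heap: [0-1 ALLOC][2-49 FREE]
Op 2: b = malloc(8) -> b = 2; heap: [0-1 ALLOC][2-9 ALLOC][10-49 FREE]
Op 3: c = malloc(10) -> c = 10; heap: [0-1 ALLOC][2-9 ALLOC][10-19 ALLOC][20-49 FREE]
Op 4: b = realloc(b, 3) -> b = 2; heap: [0-1 ALLOC][2-4 ALLOC][5-9 FREE][10-19 ALLOC][20-49 FREE]
Op 5: free(c) -> (freed c); heap: [0-1 ALLOC][2-4 ALLOC][5-49 FREE]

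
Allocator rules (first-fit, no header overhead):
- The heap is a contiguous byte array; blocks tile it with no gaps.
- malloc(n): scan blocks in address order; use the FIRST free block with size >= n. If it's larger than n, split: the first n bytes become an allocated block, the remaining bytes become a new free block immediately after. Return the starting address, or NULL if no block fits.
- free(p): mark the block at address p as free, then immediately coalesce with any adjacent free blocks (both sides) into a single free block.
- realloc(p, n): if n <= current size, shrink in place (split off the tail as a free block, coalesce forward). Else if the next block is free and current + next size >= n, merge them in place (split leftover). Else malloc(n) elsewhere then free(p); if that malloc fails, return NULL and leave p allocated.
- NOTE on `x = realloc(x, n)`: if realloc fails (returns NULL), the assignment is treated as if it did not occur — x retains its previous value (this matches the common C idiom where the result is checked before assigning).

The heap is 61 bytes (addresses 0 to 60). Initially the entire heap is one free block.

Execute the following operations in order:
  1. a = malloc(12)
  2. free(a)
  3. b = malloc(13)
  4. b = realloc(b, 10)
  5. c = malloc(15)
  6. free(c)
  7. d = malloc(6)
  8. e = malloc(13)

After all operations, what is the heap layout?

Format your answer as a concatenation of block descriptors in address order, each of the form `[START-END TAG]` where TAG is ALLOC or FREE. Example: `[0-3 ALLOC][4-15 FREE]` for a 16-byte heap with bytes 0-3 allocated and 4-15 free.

Op 1: a = malloc(12) -> a = 0; heap: [0-11 ALLOC][12-60 FREE]
Op 2: free(a) -> (freed a); heap: [0-60 FREE]
Op 3: b = malloc(13) -> b = 0; heap: [0-12 ALLOC][13-60 FREE]
Op 4: b = realloc(b, 10) -> b = 0; heap: [0-9 ALLOC][10-60 FREE]
Op 5: c = malloc(15) -> c = 10; heap: [0-9 ALLOC][10-24 ALLOC][25-60 FREE]
Op 6: free(c) -> (freed c); heap: [0-9 ALLOC][10-60 FREE]
Op 7: d = malloc(6) -> d = 10; heap: [0-9 ALLOC][10-15 ALLOC][16-60 FREE]
Op 8: e = malloc(13) -> e = 16; heap: [0-9 ALLOC][10-15 ALLOC][16-28 ALLOC][29-60 FREE]

Answer: [0-9 ALLOC][10-15 ALLOC][16-28 ALLOC][29-60 FREE]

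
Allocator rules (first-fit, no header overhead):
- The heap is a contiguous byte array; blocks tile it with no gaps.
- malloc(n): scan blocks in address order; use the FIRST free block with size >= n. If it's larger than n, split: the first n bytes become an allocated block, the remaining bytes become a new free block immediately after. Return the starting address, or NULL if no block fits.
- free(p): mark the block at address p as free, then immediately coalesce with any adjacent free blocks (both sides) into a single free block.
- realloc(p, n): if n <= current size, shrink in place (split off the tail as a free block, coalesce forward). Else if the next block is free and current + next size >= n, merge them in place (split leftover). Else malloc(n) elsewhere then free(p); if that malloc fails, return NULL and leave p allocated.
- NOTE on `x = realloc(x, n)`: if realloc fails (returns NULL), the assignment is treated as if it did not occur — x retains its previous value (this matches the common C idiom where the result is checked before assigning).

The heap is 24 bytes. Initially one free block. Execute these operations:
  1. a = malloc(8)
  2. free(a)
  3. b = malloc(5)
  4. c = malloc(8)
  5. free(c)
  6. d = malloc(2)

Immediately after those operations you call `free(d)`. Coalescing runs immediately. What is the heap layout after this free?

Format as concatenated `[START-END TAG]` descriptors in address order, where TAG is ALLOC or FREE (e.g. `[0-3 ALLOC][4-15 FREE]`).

Op 1: a = malloc(8) -> a = 0; heap: [0-7 ALLOC][8-23 FREE]
Op 2: free(a) -> (freed a); heap: [0-23 FREE]
Op 3: b = malloc(5) -> b = 0; heap: [0-4 ALLOC][5-23 FREE]
Op 4: c = malloc(8) -> c = 5; heap: [0-4 ALLOC][5-12 ALLOC][13-23 FREE]
Op 5: free(c) -> (freed c); heap: [0-4 ALLOC][5-23 FREE]
Op 6: d = malloc(2) -> d = 5; heap: [0-4 ALLOC][5-6 ALLOC][7-23 FREE]
free(d): d = 5 -> block [5-6 ALLOC]; mark free, coalesce with adjacent free neighbors -> [0-4 ALLOC][5-23 FREE]

Answer: [0-4 ALLOC][5-23 FREE]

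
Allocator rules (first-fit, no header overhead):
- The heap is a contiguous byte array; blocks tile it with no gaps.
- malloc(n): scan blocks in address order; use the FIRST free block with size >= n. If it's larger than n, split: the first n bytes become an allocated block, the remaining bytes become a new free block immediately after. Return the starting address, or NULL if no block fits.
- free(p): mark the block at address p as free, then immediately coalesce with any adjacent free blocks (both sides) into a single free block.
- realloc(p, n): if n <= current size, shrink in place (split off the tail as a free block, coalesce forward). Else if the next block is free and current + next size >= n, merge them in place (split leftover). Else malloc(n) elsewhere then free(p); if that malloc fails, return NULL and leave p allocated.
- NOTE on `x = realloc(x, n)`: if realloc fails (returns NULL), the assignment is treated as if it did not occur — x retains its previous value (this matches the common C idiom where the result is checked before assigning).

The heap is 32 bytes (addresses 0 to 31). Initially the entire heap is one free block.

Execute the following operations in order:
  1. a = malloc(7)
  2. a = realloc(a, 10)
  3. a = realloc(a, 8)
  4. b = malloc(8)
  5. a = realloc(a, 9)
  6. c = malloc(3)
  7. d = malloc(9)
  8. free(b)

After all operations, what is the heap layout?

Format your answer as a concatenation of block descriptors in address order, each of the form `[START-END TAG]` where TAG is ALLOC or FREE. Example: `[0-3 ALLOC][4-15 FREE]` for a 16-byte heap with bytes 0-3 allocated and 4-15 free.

Answer: [0-2 ALLOC][3-15 FREE][16-24 ALLOC][25-31 FREE]

Derivation:
Op 1: a = malloc(7) -> a = 0; heap: [0-6 ALLOC][7-31 FREE]
Op 2: a = realloc(a, 10) -> a = 0; heap: [0-9 ALLOC][10-31 FREE]
Op 3: a = realloc(a, 8) -> a = 0; heap: [0-7 ALLOC][8-31 FREE]
Op 4: b = malloc(8) -> b = 8; heap: [0-7 ALLOC][8-15 ALLOC][16-31 FREE]
Op 5: a = realloc(a, 9) -> a = 16; heap: [0-7 FREE][8-15 ALLOC][16-24 ALLOC][25-31 FREE]
Op 6: c = malloc(3) -> c = 0; heap: [0-2 ALLOC][3-7 FREE][8-15 ALLOC][16-24 ALLOC][25-31 FREE]
Op 7: d = malloc(9) -> d = NULL; heap: [0-2 ALLOC][3-7 FREE][8-15 ALLOC][16-24 ALLOC][25-31 FREE]
Op 8: free(b) -> (freed b); heap: [0-2 ALLOC][3-15 FREE][16-24 ALLOC][25-31 FREE]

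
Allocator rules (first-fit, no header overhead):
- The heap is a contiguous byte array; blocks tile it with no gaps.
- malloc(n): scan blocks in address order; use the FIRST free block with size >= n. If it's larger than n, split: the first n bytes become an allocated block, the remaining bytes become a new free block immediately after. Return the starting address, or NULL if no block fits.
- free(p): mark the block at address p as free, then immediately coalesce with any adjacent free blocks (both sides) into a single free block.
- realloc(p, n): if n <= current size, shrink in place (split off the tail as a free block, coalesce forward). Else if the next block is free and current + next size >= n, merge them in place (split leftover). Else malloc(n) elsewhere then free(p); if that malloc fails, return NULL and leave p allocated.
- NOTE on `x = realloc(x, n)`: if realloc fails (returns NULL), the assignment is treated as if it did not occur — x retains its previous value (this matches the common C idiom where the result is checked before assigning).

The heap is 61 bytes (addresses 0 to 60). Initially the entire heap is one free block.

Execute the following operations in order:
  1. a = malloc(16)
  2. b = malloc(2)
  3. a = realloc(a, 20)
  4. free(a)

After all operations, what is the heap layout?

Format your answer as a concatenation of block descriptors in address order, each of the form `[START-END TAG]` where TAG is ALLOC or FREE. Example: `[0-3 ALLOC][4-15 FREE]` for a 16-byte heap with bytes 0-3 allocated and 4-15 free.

Answer: [0-15 FREE][16-17 ALLOC][18-60 FREE]

Derivation:
Op 1: a = malloc(16) -> a = 0; heap: [0-15 ALLOC][16-60 FREE]
Op 2: b = malloc(2) -> b = 16; heap: [0-15 ALLOC][16-17 ALLOC][18-60 FREE]
Op 3: a = realloc(a, 20) -> a = 18; heap: [0-15 FREE][16-17 ALLOC][18-37 ALLOC][38-60 FREE]
Op 4: free(a) -> (freed a); heap: [0-15 FREE][16-17 ALLOC][18-60 FREE]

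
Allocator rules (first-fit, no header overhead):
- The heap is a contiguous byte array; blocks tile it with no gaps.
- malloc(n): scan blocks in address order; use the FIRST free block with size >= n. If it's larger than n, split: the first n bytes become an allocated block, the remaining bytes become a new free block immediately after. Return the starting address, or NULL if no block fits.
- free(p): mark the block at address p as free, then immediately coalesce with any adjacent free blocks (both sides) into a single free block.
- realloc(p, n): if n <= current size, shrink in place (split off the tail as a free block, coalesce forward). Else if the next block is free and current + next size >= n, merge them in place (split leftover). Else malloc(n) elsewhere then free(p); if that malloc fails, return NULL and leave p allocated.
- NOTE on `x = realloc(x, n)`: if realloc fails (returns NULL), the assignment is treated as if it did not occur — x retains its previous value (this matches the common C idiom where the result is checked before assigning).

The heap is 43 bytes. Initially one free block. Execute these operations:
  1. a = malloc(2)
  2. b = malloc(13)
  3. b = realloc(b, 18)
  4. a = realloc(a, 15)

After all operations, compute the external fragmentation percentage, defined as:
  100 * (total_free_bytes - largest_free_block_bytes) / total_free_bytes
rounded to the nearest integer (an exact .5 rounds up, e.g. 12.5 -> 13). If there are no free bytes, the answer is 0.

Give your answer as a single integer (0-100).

Op 1: a = malloc(2) -> a = 0; heap: [0-1 ALLOC][2-42 FREE]
Op 2: b = malloc(13) -> b = 2; heap: [0-1 ALLOC][2-14 ALLOC][15-42 FREE]
Op 3: b = realloc(b, 18) -> b = 2; heap: [0-1 ALLOC][2-19 ALLOC][20-42 FREE]
Op 4: a = realloc(a, 15) -> a = 20; heap: [0-1 FREE][2-19 ALLOC][20-34 ALLOC][35-42 FREE]
Free blocks: [2 8] total_free=10 largest=8 -> 100*(10-8)/10 = 200/10 = 20

Answer: 20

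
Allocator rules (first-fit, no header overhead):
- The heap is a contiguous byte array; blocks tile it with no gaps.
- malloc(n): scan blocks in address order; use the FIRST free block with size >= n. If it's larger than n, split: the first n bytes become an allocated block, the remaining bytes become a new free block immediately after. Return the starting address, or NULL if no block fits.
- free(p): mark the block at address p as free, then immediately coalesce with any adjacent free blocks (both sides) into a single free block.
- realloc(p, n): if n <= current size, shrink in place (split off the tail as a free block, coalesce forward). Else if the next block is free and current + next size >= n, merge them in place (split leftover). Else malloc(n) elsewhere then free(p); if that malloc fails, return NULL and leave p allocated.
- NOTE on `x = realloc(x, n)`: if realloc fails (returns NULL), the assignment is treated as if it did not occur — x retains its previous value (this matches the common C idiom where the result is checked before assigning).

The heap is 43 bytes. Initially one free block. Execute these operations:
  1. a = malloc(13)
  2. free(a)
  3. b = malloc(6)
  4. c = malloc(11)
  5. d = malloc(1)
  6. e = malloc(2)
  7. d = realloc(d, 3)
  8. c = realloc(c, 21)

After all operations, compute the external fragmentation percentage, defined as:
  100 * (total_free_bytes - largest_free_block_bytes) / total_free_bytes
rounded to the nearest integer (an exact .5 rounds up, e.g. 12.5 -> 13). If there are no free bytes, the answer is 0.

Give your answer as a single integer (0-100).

Op 1: a = malloc(13) -> a = 0; heap: [0-12 ALLOC][13-42 FREE]
Op 2: free(a) -> (freed a); heap: [0-42 FREE]
Op 3: b = malloc(6) -> b = 0; heap: [0-5 ALLOC][6-42 FREE]
Op 4: c = malloc(11) -> c = 6; heap: [0-5 ALLOC][6-16 ALLOC][17-42 FREE]
Op 5: d = malloc(1) -> d = 17; heap: [0-5 ALLOC][6-16 ALLOC][17-17 ALLOC][18-42 FREE]
Op 6: e = malloc(2) -> e = 18; heap: [0-5 ALLOC][6-16 ALLOC][17-17 ALLOC][18-19 ALLOC][20-42 FREE]
Op 7: d = realloc(d, 3) -> d = 20; heap: [0-5 ALLOC][6-16 ALLOC][17-17 FREE][18-19 ALLOC][20-22 ALLOC][23-42 FREE]
Op 8: c = realloc(c, 21) -> NULL (c unchanged); heap: [0-5 ALLOC][6-16 ALLOC][17-17 FREE][18-19 ALLOC][20-22 ALLOC][23-42 FREE]
Free blocks: [1 20] total_free=21 largest=20 -> 100*(21-20)/21 = 100/21 ≈ 4.762 -> rounds to 5

Answer: 5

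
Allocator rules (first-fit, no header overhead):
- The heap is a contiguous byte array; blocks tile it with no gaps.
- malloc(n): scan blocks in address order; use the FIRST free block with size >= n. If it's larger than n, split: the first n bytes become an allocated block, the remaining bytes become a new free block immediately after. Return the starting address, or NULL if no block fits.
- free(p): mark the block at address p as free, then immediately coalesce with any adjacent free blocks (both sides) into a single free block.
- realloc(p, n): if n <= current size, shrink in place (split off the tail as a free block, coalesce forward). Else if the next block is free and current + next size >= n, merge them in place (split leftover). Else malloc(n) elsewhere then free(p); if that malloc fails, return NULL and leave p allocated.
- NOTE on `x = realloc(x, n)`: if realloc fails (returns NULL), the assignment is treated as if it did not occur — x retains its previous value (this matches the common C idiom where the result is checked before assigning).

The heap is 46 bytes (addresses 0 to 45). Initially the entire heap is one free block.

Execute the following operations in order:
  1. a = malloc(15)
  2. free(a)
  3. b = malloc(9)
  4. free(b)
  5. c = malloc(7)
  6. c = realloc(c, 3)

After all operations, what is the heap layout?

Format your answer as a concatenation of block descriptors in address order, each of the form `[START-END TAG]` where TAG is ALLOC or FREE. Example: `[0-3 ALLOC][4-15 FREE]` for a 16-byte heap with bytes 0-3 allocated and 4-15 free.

Answer: [0-2 ALLOC][3-45 FREE]

Derivation:
Op 1: a = malloc(15) -> a = 0; heap: [0-14 ALLOC][15-45 FREE]
Op 2: free(a) -> (freed a); heap: [0-45 FREE]
Op 3: b = malloc(9) -> b = 0; heap: [0-8 ALLOC][9-45 FREE]
Op 4: free(b) -> (freed b); heap: [0-45 FREE]
Op 5: c = malloc(7) -> c = 0; heap: [0-6 ALLOC][7-45 FREE]
Op 6: c = realloc(c, 3) -> c = 0; heap: [0-2 ALLOC][3-45 FREE]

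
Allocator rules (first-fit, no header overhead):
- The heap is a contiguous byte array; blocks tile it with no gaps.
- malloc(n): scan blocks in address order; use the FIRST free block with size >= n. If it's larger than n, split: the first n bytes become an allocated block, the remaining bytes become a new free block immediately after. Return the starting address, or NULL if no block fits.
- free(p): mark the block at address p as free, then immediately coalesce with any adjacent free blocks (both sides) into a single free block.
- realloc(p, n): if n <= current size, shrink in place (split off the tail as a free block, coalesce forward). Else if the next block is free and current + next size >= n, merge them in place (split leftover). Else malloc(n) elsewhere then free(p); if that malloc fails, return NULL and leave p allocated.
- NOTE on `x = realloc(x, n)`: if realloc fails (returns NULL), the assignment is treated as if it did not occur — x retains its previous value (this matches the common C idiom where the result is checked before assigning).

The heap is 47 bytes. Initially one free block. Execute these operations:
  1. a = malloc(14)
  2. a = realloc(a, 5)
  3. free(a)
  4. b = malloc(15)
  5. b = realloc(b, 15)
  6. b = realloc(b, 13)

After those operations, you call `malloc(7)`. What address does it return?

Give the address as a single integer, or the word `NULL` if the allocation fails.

Answer: 13

Derivation:
Op 1: a = malloc(14) -> a = 0; heap: [0-13 ALLOC][14-46 FREE]
Op 2: a = realloc(a, 5) -> a = 0; heap: [0-4 ALLOC][5-46 FREE]
Op 3: free(a) -> (freed a); heap: [0-46 FREE]
Op 4: b = malloc(15) -> b = 0; heap: [0-14 ALLOC][15-46 FREE]
Op 5: b = realloc(b, 15) -> b = 0; heap: [0-14 ALLOC][15-46 FREE]
Op 6: b = realloc(b, 13) -> b = 0; heap: [0-12 ALLOC][13-46 FREE]
malloc(7): first-fit scan over [0-12 ALLOC][13-46 FREE] -> 13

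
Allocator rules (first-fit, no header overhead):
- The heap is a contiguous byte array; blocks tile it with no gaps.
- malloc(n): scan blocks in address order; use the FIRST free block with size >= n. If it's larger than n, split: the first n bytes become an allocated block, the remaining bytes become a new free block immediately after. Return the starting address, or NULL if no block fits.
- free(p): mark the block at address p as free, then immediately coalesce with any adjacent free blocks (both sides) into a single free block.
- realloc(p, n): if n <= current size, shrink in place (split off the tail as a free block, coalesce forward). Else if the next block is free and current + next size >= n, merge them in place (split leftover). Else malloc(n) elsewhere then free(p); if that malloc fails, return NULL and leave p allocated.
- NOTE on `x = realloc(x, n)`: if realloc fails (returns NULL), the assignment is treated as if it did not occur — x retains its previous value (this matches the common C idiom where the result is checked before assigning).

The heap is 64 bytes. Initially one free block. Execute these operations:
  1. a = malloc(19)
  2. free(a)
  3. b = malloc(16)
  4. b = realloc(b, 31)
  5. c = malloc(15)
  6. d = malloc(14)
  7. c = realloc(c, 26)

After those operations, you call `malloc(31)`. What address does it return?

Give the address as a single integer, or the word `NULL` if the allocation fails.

Answer: NULL

Derivation:
Op 1: a = malloc(19) -> a = 0; heap: [0-18 ALLOC][19-63 FREE]
Op 2: free(a) -> (freed a); heap: [0-63 FREE]
Op 3: b = malloc(16) -> b = 0; heap: [0-15 ALLOC][16-63 FREE]
Op 4: b = realloc(b, 31) -> b = 0; heap: [0-30 ALLOC][31-63 FREE]
Op 5: c = malloc(15) -> c = 31; heap: [0-30 ALLOC][31-45 ALLOC][46-63 FREE]
Op 6: d = malloc(14) -> d = 46; heap: [0-30 ALLOC][31-45 ALLOC][46-59 ALLOC][60-63 FREE]
Op 7: c = realloc(c, 26) -> NULL (c unchanged); heap: [0-30 ALLOC][31-45 ALLOC][46-59 ALLOC][60-63 FREE]
malloc(31): first-fit scan over [0-30 ALLOC][31-45 ALLOC][46-59 ALLOC][60-63 FREE] -> NULL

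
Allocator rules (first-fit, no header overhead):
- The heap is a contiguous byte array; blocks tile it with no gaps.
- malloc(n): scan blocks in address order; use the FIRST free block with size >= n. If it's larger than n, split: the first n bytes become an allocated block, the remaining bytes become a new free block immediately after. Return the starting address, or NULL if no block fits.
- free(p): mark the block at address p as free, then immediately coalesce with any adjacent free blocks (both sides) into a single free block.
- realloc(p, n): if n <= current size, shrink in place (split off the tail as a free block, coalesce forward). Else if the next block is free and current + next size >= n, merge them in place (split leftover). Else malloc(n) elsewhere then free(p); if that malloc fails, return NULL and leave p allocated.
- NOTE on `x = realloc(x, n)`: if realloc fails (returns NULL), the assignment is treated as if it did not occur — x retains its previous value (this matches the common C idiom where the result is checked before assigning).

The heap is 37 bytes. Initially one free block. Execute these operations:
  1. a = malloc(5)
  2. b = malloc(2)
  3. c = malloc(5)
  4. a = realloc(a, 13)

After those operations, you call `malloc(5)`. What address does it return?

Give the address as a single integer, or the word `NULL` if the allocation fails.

Answer: 0

Derivation:
Op 1: a = malloc(5) -> a = 0; heap: [0-4 ALLOC][5-36 FREE]
Op 2: b = malloc(2) -> b = 5; heap: [0-4 ALLOC][5-6 ALLOC][7-36 FREE]
Op 3: c = malloc(5) -> c = 7; heap: [0-4 ALLOC][5-6 ALLOC][7-11 ALLOC][12-36 FREE]
Op 4: a = realloc(a, 13) -> a = 12; heap: [0-4 FREE][5-6 ALLOC][7-11 ALLOC][12-24 ALLOC][25-36 FREE]
malloc(5): first-fit scan over [0-4 FREE][5-6 ALLOC][7-11 ALLOC][12-24 ALLOC][25-36 FREE] -> 0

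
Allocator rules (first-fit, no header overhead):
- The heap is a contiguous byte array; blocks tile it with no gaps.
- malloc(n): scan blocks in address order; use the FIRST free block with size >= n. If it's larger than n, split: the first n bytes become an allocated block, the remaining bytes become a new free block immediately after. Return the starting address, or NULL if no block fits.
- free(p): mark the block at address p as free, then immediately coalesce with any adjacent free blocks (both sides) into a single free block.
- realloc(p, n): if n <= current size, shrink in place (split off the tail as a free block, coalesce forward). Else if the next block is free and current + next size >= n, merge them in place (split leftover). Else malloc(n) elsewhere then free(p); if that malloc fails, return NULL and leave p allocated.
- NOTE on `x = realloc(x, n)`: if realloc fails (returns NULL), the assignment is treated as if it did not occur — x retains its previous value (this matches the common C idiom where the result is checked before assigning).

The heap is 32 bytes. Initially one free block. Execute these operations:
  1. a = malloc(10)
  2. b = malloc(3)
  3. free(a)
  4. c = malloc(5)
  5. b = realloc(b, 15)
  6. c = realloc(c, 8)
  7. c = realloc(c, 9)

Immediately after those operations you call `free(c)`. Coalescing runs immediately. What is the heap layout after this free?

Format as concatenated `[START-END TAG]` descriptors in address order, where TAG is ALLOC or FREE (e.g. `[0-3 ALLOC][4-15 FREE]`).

Answer: [0-9 FREE][10-24 ALLOC][25-31 FREE]

Derivation:
Op 1: a = malloc(10) -> a = 0; heap: [0-9 ALLOC][10-31 FREE]
Op 2: b = malloc(3) -> b = 10; heap: [0-9 ALLOC][10-12 ALLOC][13-31 FREE]
Op 3: free(a) -> (freed a); heap: [0-9 FREE][10-12 ALLOC][13-31 FREE]
Op 4: c = malloc(5) -> c = 0; heap: [0-4 ALLOC][5-9 FREE][10-12 ALLOC][13-31 FREE]
Op 5: b = realloc(b, 15) -> b = 10; heap: [0-4 ALLOC][5-9 FREE][10-24 ALLOC][25-31 FREE]
Op 6: c = realloc(c, 8) -> c = 0; heap: [0-7 ALLOC][8-9 FREE][10-24 ALLOC][25-31 FREE]
Op 7: c = realloc(c, 9) -> c = 0; heap: [0-8 ALLOC][9-9 FREE][10-24 ALLOC][25-31 FREE]
free(c): c = 0 -> block [0-8 ALLOC]; mark free, coalesce with adjacent free neighbors -> [0-9 FREE][10-24 ALLOC][25-31 FREE]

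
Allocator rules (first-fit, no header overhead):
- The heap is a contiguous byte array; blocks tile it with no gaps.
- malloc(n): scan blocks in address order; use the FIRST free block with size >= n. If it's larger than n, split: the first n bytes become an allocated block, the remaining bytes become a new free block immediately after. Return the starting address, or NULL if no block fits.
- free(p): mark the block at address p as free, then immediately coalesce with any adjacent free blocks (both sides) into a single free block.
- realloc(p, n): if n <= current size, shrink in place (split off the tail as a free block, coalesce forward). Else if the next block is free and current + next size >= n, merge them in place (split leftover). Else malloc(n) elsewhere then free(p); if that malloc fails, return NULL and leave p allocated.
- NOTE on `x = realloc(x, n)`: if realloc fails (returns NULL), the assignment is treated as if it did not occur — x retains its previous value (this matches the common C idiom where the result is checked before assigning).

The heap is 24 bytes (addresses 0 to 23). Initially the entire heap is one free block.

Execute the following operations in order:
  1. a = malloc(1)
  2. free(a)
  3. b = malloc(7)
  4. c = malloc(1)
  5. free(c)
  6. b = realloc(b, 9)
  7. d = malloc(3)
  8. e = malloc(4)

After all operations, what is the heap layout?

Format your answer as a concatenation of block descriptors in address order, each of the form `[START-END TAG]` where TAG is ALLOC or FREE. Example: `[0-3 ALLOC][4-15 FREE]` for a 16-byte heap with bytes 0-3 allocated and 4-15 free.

Answer: [0-8 ALLOC][9-11 ALLOC][12-15 ALLOC][16-23 FREE]

Derivation:
Op 1: a = malloc(1) -> a = 0; heap: [0-0 ALLOC][1-23 FREE]
Op 2: free(a) -> (freed a); heap: [0-23 FREE]
Op 3: b = malloc(7) -> b = 0; heap: [0-6 ALLOC][7-23 FREE]
Op 4: c = malloc(1) -> c = 7; heap: [0-6 ALLOC][7-7 ALLOC][8-23 FREE]
Op 5: free(c) -> (freed c); heap: [0-6 ALLOC][7-23 FREE]
Op 6: b = realloc(b, 9) -> b = 0; heap: [0-8 ALLOC][9-23 FREE]
Op 7: d = malloc(3) -> d = 9; heap: [0-8 ALLOC][9-11 ALLOC][12-23 FREE]
Op 8: e = malloc(4) -> e = 12; heap: [0-8 ALLOC][9-11 ALLOC][12-15 ALLOC][16-23 FREE]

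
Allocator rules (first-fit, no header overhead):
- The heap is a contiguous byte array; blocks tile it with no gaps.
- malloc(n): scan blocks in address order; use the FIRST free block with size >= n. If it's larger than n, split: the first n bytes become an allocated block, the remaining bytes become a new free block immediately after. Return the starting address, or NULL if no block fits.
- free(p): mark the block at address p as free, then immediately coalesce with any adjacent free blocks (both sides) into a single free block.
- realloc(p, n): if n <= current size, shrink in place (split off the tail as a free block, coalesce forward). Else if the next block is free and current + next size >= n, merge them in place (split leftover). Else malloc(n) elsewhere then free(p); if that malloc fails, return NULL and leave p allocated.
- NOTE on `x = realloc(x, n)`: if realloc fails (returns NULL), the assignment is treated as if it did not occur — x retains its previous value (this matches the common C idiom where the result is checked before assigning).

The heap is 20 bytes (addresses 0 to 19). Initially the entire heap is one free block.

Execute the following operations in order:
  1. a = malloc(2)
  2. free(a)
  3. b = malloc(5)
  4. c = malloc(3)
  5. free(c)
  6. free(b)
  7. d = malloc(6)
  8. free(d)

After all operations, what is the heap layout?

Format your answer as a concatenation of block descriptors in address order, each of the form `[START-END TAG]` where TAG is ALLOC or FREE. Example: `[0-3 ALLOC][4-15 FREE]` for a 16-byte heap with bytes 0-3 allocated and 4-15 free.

Answer: [0-19 FREE]

Derivation:
Op 1: a = malloc(2) -> a = 0; heap: [0-1 ALLOC][2-19 FREE]
Op 2: free(a) -> (freed a); heap: [0-19 FREE]
Op 3: b = malloc(5) -> b = 0; heap: [0-4 ALLOC][5-19 FREE]
Op 4: c = malloc(3) -> c = 5; heap: [0-4 ALLOC][5-7 ALLOC][8-19 FREE]
Op 5: free(c) -> (freed c); heap: [0-4 ALLOC][5-19 FREE]
Op 6: free(b) -> (freed b); heap: [0-19 FREE]
Op 7: d = malloc(6) -> d = 0; heap: [0-5 ALLOC][6-19 FREE]
Op 8: free(d) -> (freed d); heap: [0-19 FREE]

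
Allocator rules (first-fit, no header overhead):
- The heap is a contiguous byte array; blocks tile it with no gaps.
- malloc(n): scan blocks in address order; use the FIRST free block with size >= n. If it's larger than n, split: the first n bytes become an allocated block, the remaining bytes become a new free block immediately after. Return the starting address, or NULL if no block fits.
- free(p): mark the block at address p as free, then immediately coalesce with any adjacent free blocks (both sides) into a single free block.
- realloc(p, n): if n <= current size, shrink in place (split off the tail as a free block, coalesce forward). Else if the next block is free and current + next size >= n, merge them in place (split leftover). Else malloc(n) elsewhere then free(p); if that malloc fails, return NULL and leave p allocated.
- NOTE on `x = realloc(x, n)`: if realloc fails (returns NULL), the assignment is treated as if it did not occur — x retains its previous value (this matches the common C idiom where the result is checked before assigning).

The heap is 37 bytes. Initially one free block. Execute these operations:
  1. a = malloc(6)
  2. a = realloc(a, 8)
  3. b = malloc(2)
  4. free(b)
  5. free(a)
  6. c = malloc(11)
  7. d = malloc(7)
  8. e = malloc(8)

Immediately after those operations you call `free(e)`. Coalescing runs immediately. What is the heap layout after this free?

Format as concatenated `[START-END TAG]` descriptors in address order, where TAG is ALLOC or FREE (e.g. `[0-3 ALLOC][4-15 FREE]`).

Answer: [0-10 ALLOC][11-17 ALLOC][18-36 FREE]

Derivation:
Op 1: a = malloc(6) -> a = 0; heap: [0-5 ALLOC][6-36 FREE]
Op 2: a = realloc(a, 8) -> a = 0; heap: [0-7 ALLOC][8-36 FREE]
Op 3: b = malloc(2) -> b = 8; heap: [0-7 ALLOC][8-9 ALLOC][10-36 FREE]
Op 4: free(b) -> (freed b); heap: [0-7 ALLOC][8-36 FREE]
Op 5: free(a) -> (freed a); heap: [0-36 FREE]
Op 6: c = malloc(11) -> c = 0; heap: [0-10 ALLOC][11-36 FREE]
Op 7: d = malloc(7) -> d = 11; heap: [0-10 ALLOC][11-17 ALLOC][18-36 FREE]
Op 8: e = malloc(8) -> e = 18; heap: [0-10 ALLOC][11-17 ALLOC][18-25 ALLOC][26-36 FREE]
free(e): e = 18 -> block [18-25 ALLOC]; mark free, coalesce with adjacent free neighbors -> [0-10 ALLOC][11-17 ALLOC][18-36 FREE]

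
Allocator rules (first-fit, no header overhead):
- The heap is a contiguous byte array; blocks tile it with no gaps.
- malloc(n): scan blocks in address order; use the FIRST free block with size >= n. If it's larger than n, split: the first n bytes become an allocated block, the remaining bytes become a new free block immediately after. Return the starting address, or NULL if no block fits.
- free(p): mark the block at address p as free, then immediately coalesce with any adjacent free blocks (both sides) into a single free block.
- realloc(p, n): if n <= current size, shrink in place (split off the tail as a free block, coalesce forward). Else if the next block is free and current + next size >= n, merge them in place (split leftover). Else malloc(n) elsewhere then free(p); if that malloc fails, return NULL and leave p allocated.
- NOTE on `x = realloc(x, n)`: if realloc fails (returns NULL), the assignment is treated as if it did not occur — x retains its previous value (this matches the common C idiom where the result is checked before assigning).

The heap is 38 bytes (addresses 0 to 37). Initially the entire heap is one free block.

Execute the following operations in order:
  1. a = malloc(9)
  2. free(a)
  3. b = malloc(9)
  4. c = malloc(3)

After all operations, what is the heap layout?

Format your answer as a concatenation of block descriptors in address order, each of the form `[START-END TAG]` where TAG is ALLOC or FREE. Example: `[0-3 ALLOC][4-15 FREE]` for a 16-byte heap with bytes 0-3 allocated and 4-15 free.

Answer: [0-8 ALLOC][9-11 ALLOC][12-37 FREE]

Derivation:
Op 1: a = malloc(9) -> a = 0; heap: [0-8 ALLOC][9-37 FREE]
Op 2: free(a) -> (freed a); heap: [0-37 FREE]
Op 3: b = malloc(9) -> b = 0; heap: [0-8 ALLOC][9-37 FREE]
Op 4: c = malloc(3) -> c = 9; heap: [0-8 ALLOC][9-11 ALLOC][12-37 FREE]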